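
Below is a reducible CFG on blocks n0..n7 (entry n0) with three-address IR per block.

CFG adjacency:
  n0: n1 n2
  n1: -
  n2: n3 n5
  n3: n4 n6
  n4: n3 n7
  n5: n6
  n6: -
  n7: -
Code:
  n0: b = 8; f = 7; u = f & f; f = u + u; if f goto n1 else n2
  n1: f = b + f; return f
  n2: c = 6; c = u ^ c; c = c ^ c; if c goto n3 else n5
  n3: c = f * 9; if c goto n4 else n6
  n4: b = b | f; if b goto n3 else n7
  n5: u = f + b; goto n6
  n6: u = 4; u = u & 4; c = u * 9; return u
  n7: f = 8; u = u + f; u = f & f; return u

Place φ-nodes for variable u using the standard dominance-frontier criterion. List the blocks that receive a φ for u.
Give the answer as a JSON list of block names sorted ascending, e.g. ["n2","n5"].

idom tree: n1←n0 n2←n0 n3←n2 n4←n3 n5←n2 n6←n2 n7←n4
Dom∩ at merges:
  n3: preds {n2,n4}: {n0,n2} ∩ {n0,n2,n3,n4} = {n0,n2}; idom=n2
  n6: preds {n3,n5}: {n0,n2,n3} ∩ {n0,n2,n5} = {n0,n2}; idom=n2

Frontier:
  join n3 pred n2: · stop@n2
  join n3 pred n4: n4→n3 stop@n2
  join n6 pred n3: n3 stop@n2
  join n6 pred n5: n5 stop@n2
  n0 → ∅
  n1 → ∅
  n2 → ∅
  n3 → {n3,n6}
  n4 → {n3}
  n5 → {n6}
  n6 → ∅
  n7 → ∅

φ for u: defs {n0,n5,n6,n7}
  DF⁺ = {n6}

Answer: ["n6"]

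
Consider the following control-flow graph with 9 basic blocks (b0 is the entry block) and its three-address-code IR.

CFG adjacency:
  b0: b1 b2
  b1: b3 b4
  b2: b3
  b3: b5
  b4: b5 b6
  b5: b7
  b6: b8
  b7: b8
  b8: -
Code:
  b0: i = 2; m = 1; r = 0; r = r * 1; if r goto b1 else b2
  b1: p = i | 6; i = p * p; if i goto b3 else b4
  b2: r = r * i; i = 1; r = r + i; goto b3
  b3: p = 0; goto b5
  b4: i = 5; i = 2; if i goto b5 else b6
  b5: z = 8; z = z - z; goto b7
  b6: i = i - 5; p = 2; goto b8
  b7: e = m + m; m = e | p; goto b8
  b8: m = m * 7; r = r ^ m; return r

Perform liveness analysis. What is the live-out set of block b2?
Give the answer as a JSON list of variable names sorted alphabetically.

Answer: ["m", "r"]

Analysis:
Block summaries:
  b0: {i,m,r} / ∅
  b1: {i,p} / {i}
  b2: {i,r} / {i,r}
  b3: {p} / ∅
  b4: {i} / ∅
  b5: {z} / ∅
  b6: {i,p} / {i}
  b7: {e,m} / {m,p}
  b8: {m,r} / {m,r}

Live sets:
  b0: in=∅ out={i,m,r}
  b1: in={i,m,r} out={m,p,r}
  b2: in={i,m,r} out={m,r}
  b3: in={m,r} out={m,p,r}
  b4: in={m,p,r} out={i,m,p,r}
  b5: in={m,p,r} out={m,p,r}
  b6: in={i,m,r} out={m,r}
  b7: in={m,p,r} out={m,r}
  b8: in={m,r} out=∅

live-out(b2) = ["m", "r"]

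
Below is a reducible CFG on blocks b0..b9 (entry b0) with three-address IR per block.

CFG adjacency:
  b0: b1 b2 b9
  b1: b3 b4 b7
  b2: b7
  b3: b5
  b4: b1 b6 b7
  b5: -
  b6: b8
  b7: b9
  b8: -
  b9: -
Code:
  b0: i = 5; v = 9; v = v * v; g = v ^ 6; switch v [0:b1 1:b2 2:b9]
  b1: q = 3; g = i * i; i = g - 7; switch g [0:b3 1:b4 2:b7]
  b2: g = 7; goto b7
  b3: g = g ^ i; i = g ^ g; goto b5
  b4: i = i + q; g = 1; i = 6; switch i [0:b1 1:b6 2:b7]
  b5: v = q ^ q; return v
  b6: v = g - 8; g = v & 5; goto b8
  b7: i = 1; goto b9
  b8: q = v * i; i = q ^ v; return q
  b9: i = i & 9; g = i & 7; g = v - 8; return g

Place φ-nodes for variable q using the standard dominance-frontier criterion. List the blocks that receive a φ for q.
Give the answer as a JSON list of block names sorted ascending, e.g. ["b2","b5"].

idom tree: b1←b0 b2←b0 b3←b1 b4←b1 b5←b3 b6←b4 b7←b0 b8←b6 b9←b0
Join-block Dom:
  b1: preds {b0,b4}: {b0} ∩ {b0,b1,b4} = {b0}; idom=b0
  b7: preds {b1,b2,b4}: {b0,b1} ∩ {b0,b2} ∩ {b0,b1,b4} = {b0}; idom=b0
  b9: preds {b0,b7}: {b0} ∩ {b0,b7} = {b0}; idom=b0

Frontier:
  b1←b0: walk · to b0
  b1←b4: walk b4→b1 to b0
  b7←b1: walk b1 to b0
  b7←b2: walk b2 to b0
  b7←b4: walk b4→b1 to b0
  b9←b0: walk · to b0
  b9←b7: walk b7 to b0
  DF(b0)=∅
  DF(b1)={b1,b7}
  DF(b2)={b7}
  DF(b3)=∅
  DF(b4)={b1,b7}
  DF(b5)=∅
  DF(b6)=∅
  DF(b7)={b9}
  DF(b8)=∅
  DF(b9)=∅

φ for q: defs {b1,b8}
  DF⁺ = {b1,b7,b9}

Answer: ["b1", "b7", "b9"]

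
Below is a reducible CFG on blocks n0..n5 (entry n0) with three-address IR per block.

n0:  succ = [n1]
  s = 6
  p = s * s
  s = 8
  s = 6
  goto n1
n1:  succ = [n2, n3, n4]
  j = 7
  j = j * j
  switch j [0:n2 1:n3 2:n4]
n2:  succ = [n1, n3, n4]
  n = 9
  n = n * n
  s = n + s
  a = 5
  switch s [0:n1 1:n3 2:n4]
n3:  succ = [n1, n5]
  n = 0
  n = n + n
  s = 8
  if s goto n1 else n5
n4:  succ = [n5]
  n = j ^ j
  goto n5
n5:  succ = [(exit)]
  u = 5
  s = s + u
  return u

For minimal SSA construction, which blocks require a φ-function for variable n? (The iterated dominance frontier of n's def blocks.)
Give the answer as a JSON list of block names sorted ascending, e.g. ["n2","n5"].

Answer: ["n1", "n3", "n4", "n5"]

Analysis:
idom tree: n1←n0 n2←n1 n3←n1 n4←n1 n5←n1
Dom∩ at merges:
  n1: preds {n0,n2,n3}: {n0} ∩ {n0,n1,n2} ∩ {n0,n1,n3} = {n0}; idom=n0
  n3: preds {n1,n2}: {n0,n1} ∩ {n0,n1,n2} = {n0,n1}; idom=n1
  n4: preds {n1,n2}: {n0,n1} ∩ {n0,n1,n2} = {n0,n1}; idom=n1
  n5: preds {n3,n4}: {n0,n1,n3} ∩ {n0,n1,n4} = {n0,n1}; idom=n1

DF walk-up:
  n1←n0: walk · to n0
  n1←n2: walk n2→n1 to n0
  n1←n3: walk n3→n1 to n0
  n3←n1: walk · to n1
  n3←n2: walk n2 to n1
  n4←n1: walk · to n1
  n4←n2: walk n2 to n1
  n5←n3: walk n3 to n1
  n5←n4: walk n4 to n1
  n0: DF=∅
  n1: DF={n1}
  n2: DF={n1,n3,n4}
  n3: DF={n1,n5}
  n4: DF={n5}
  n5: DF=∅

φ for n: defs {n2,n3,n4}
  DF⁺ = {n1,n3,n4,n5}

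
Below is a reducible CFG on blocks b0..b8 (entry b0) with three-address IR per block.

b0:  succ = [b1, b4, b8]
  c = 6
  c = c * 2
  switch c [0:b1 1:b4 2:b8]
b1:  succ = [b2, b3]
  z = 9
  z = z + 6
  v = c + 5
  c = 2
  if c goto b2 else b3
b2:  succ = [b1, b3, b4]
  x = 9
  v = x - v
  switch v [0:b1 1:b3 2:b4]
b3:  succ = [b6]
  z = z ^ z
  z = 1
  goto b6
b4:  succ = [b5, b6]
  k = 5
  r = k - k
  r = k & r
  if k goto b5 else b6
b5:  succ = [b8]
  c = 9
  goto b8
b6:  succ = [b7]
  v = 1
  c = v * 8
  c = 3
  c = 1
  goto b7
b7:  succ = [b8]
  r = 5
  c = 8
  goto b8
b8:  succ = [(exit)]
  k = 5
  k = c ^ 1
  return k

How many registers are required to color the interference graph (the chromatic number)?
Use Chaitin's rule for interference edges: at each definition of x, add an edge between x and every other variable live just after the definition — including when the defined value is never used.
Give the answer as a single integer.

Per-block:
  b0 def {c} use ∅
  b1 def {c,v,z} use {c}
  b2 def {v,x} use {v}
  b3 def {z} use {z}
  b4 def {k,r} use ∅
  b5 def {c} use ∅
  b6 def {c,v} use ∅
  b7 def {c,r} use ∅
  b8 def {k} use {c}

Live sets:
  b0: in=∅ out={c}
  b1: in={c} out={c,v,z}
  b2: in={c,v,z} out={c,z}
  b3: in={z} out=∅
  b4: in=∅ out=∅
  b5: in=∅ out={c}
  b6: in=∅ out=∅
  b7: in=∅ out={c}
  b8: in={c} out=∅

Conflict graph:
  c: {k,v,x,z}
  k: {c,r}
  r: {k}
  v: {c,x,z}
  x: {c,v,z}
  z: {c,v,x}

Registers:
  clique {c,v,x,z} ⇒ need ≥ 4
  assign c→c0 k→c1 r→c0 v→c1 x→c2 z→c3 — no edge inside a register ⇒ χ ≤ 4
  χ = 4

Answer: 4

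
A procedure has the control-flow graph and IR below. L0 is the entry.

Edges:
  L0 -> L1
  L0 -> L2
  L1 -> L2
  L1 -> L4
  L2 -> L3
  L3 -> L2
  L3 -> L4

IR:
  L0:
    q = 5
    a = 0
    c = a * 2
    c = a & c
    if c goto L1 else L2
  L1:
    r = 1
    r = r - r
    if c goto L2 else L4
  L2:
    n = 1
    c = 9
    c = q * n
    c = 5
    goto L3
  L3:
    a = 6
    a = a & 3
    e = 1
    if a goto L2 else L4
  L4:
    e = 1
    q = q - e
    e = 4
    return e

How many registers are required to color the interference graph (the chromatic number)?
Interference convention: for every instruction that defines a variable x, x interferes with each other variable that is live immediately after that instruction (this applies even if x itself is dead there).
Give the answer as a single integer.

Answer: 3

Analysis:
Block summaries:
  L0: def={a,c,q} ue=∅
  L1: def={r} ue={c}
  L2: def={c,n} ue={q}
  L3: def={a,e} ue=∅
  L4: def={e,q} ue={q}

Liveness:
  live L0: ∅→{c,q}
  live L1: {c,q}→{q}
  live L2: {q}→{q}
  live L3: {q}→{q}
  live L4: {q}→∅

Interference:
  a: {c,e,q}
  c: {a,n,q,r}
  e: {a,q}
  n: {c,q}
  q: {a,c,e,n,r}
  r: {c,q}

Chromatic number:
  {a,c,q} pairwise interfere (3-clique) ⇒ χ ≥ 3
  3-colouring: c0={q}  c1={c,e}  c2={a,n,r}
  χ = 3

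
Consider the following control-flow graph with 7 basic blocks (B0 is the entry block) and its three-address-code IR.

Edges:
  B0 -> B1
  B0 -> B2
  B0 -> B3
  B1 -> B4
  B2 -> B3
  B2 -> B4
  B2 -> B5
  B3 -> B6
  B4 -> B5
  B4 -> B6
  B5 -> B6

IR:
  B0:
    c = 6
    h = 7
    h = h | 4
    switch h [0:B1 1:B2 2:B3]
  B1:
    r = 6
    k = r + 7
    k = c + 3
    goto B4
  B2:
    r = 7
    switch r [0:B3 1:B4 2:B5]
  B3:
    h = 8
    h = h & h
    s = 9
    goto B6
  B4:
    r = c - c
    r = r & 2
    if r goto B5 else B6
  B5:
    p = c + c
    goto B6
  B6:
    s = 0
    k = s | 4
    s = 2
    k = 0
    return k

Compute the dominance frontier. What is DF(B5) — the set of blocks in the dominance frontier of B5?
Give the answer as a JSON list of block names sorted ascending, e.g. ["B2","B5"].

idom tree: B1←B0 B2←B0 B3←B0 B4←B0 B5←B0 B6←B0
Dom at joins:
  B3: preds {B0,B2}: {B0} ∩ {B0,B2} = {B0}; idom=B0
  B4: preds {B1,B2}: {B0,B1} ∩ {B0,B2} = {B0}; idom=B0
  B5: preds {B2,B4}: {B0,B2} ∩ {B0,B4} = {B0}; idom=B0
  B6: preds {B3,B4,B5}: {B0,B3} ∩ {B0,B4} ∩ {B0,B5} = {B0}; idom=B0

Frontier:
  B3←B0: walk · to B0
  B3←B2: walk B2 to B0
  B4←B1: walk B1 to B0
  B4←B2: walk B2 to B0
  B5←B2: walk B2 to B0
  B5←B4: walk B4 to B0
  B6←B3: walk B3 to B0
  B6←B4: walk B4 to B0
  B6←B5: walk B5 to B0
  B0: DF=∅
  B1: DF={B4}
  B2: DF={B3,B4,B5}
  B3: DF={B6}
  B4: DF={B5,B6}
  B5: DF={B6}
  B6: DF=∅

DF(B5) = ["B6"]

Answer: ["B6"]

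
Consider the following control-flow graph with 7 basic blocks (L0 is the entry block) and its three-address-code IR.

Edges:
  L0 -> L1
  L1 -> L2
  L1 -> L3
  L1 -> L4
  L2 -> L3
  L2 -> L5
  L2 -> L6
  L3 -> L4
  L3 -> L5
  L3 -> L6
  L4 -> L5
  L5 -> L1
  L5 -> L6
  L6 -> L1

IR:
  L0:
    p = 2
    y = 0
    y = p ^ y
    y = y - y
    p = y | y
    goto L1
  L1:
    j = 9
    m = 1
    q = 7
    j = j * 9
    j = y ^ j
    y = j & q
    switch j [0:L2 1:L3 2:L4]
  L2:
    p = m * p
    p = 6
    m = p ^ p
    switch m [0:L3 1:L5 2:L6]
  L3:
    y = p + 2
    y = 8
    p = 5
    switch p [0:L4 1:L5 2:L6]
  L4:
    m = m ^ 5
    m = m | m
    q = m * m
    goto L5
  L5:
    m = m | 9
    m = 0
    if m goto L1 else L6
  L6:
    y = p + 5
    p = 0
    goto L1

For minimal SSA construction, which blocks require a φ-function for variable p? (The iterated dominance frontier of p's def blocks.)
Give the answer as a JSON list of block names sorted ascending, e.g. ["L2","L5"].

Answer: ["L1", "L3", "L4", "L5", "L6"]

Working:
idom tree: L1←L0 L2←L1 L3←L1 L4←L1 L5←L1 L6←L1
Dom at joins:
  L1: preds {L0,L5,L6}: {L0} ∩ {L0,L1,L5} ∩ {L0,L1,L6} = {L0}; idom=L0
  L3: preds {L1,L2}: {L0,L1} ∩ {L0,L1,L2} = {L0,L1}; idom=L1
  L4: preds {L1,L3}: {L0,L1} ∩ {L0,L1,L3} = {L0,L1}; idom=L1
  L5: preds {L2,L3,L4}: {L0,L1,L2} ∩ {L0,L1,L3} ∩ {L0,L1,L4} = {L0,L1}; idom=L1
  L6: preds {L2,L3,L5}: {L0,L1,L2} ∩ {L0,L1,L3} ∩ {L0,L1,L5} = {L0,L1}; idom=L1

Frontier:
  join L1 pred L0: · stop@L0
  join L1 pred L5: L5→L1 stop@L0
  join L1 pred L6: L6→L1 stop@L0
  join L3 pred L1: · stop@L1
  join L3 pred L2: L2 stop@L1
  join L4 pred L1: · stop@L1
  join L4 pred L3: L3 stop@L1
  join L5 pred L2: L2 stop@L1
  join L5 pred L3: L3 stop@L1
  join L5 pred L4: L4 stop@L1
  join L6 pred L2: L2 stop@L1
  join L6 pred L3: L3 stop@L1
  join L6 pred L5: L5 stop@L1
  DF(L0)=∅
  DF(L1)={L1}
  DF(L2)={L3,L5,L6}
  DF(L3)={L4,L5,L6}
  DF(L4)={L5}
  DF(L5)={L1,L6}
  DF(L6)={L1}

φ for p: defs {L0,L2,L3,L6}
  DF⁺ = {L1,L3,L4,L5,L6}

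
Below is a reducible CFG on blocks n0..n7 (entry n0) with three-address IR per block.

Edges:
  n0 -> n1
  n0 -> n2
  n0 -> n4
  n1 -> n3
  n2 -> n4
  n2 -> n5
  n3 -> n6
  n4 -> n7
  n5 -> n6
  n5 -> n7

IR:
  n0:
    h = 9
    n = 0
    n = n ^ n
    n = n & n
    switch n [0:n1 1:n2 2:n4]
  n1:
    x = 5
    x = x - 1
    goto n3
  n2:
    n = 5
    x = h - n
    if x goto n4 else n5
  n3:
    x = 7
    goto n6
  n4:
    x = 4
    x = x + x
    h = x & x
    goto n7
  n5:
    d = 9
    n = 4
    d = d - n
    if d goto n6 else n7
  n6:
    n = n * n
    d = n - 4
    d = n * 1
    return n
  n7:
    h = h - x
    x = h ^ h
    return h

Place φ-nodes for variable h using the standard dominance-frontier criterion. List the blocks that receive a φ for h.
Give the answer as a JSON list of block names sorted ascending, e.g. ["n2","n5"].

Answer: ["n7"]

Derivation:
idom tree: n1←n0 n2←n0 n3←n1 n4←n0 n5←n2 n6←n0 n7←n0
Join-block Dom:
  n4: preds {n0,n2}: {n0} ∩ {n0,n2} = {n0}; idom=n0
  n6: preds {n3,n5}: {n0,n1,n3} ∩ {n0,n2,n5} = {n0}; idom=n0
  n7: preds {n4,n5}: {n0,n4} ∩ {n0,n2,n5} = {n0}; idom=n0

DF derivation:
  n4←n0: walk · to n0
  n4←n2: walk n2 to n0
  n6←n3: walk n3→n1 to n0
  n6←n5: walk n5→n2 to n0
  n7←n4: walk n4 to n0
  n7←n5: walk n5→n2 to n0
  n0: DF=∅
  n1: DF={n6}
  n2: DF={n4,n6,n7}
  n3: DF={n6}
  n4: DF={n7}
  n5: DF={n6,n7}
  n6: DF=∅
  n7: DF=∅

φ for h: defs {n0,n4,n7}
  DF⁺ = {n7}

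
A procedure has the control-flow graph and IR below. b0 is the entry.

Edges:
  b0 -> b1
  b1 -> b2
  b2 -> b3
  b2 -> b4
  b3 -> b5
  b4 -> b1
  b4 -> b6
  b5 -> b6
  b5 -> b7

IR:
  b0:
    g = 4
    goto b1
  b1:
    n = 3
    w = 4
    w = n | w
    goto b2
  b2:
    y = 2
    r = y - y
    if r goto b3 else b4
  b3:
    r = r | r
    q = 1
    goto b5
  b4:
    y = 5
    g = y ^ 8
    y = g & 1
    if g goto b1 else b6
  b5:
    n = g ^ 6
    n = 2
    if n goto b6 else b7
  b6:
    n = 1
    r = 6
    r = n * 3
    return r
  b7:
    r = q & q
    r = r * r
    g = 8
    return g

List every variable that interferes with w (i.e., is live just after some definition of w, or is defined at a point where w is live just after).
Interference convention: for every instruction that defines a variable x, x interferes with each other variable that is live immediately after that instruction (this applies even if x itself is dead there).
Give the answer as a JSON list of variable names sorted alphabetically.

Answer: ["g", "n"]

Working:
def/use:
  b0 def {g} use ∅
  b1 def {n,w} use ∅
  b2 def {r,y} use ∅
  b3 def {q,r} use {r}
  b4 def {g,y} use ∅
  b5 def {n} use {g}
  b6 def {n,r} use ∅
  b7 def {g,r} use {q}

Liveness:
  live b0: ∅→{g}
  live b1: {g}→{g}
  live b2: {g}→{g,r}
  live b3: {g,r}→{g,q}
  live b4: ∅→{g}
  live b5: {g,q}→{q}
  live b6: ∅→∅
  live b7: {q}→∅

Interfere edges:
  g: {n,q,r,w,y}
  n: {g,q,r,w}
  q: {g,n}
  r: {g,n}
  w: {g,n}
  y: {g}

N(w) = ["g", "n"]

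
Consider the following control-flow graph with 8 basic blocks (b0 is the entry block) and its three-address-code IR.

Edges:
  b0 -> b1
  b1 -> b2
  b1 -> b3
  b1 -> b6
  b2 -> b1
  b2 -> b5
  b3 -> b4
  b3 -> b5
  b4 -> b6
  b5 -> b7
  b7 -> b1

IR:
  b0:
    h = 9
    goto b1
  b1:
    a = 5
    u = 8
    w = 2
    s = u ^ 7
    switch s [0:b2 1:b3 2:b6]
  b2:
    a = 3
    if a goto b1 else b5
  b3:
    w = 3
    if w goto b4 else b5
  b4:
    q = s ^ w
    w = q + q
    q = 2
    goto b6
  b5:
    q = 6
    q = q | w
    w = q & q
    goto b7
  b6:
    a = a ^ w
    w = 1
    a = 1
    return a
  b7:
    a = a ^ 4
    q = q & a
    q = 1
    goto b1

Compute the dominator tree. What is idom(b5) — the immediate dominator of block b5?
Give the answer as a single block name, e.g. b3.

Answer: b1

Derivation:
idom tree: b1←b0 b2←b1 b3←b1 b4←b3 b5←b1 b6←b1 b7←b5
Dom∩ at merges:
  b1: preds {b0,b2,b7}: {b0} ∩ {b0,b1,b2} ∩ {b0,b1,b5,b7} = {b0}; idom=b0
  b5: preds {b2,b3}: {b0,b1,b2} ∩ {b0,b1,b3} = {b0,b1}; idom=b1
  b6: preds {b1,b4}: {b0,b1} ∩ {b0,b1,b3,b4} = {b0,b1}; idom=b1

idom(b5) = b1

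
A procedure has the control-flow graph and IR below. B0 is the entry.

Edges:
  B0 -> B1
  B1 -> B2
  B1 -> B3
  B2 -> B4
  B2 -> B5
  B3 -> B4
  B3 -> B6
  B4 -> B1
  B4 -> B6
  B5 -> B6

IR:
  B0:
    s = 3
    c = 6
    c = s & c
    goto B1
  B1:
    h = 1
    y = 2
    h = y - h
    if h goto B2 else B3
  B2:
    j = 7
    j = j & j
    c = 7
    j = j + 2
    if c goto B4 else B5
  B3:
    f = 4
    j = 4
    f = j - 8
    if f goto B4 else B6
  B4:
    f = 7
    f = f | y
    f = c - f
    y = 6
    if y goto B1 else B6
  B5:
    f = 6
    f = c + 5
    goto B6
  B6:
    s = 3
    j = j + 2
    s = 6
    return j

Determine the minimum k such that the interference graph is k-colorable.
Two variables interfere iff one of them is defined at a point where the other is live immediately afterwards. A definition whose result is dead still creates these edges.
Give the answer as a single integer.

Answer: 4

Analysis:
Per-block:
  B0: def={c,s} ue=∅
  B1: def={h,y} ue=∅
  B2: def={c,j} ue=∅
  B3: def={f,j} ue=∅
  B4: def={f,y} ue={c,y}
  B5: def={f} ue={c}
  B6: def={j,s} ue={j}

Live sets:
  B0 li=∅ lo={c}
  B1 li={c} lo={c,y}
  B2 li={y} lo={c,j,y}
  B3 li={c,y} lo={c,j,y}
  B4 li={c,j,y} lo={c,j}
  B5 li={c,j} lo={j}
  B6 li={j} lo=∅

Interfere edges:
  c — {f,h,j,s,y}
  f — {c,j,y}
  h — {c,y}
  j — {c,f,s,y}
  s — {c,j}
  y — {c,f,h,j}

Registers:
  {c,f,j,y} pairwise interfere (4-clique) ⇒ χ ≥ 4
  assign c→R0 f→R3 h→R1 j→R1 s→R2 y→R2 — no edge inside a register ⇒ χ ≤ 4
  χ = 4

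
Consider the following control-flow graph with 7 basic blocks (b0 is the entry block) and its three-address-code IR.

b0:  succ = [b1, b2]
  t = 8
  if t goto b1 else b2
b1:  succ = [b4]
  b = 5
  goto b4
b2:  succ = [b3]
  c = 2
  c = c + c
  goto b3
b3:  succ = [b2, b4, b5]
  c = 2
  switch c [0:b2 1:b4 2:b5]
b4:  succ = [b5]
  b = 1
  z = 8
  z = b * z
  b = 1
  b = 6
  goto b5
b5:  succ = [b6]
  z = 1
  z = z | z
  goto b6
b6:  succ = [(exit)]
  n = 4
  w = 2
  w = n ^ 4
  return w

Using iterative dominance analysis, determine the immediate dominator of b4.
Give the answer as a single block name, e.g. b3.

idom tree: b1←b0 b2←b0 b3←b2 b4←b0 b5←b0 b6←b5
Dom∩ at merges:
  b2: preds {b0,b3}: {b0} ∩ {b0,b2,b3} = {b0}; idom=b0
  b4: preds {b1,b3}: {b0,b1} ∩ {b0,b2,b3} = {b0}; idom=b0
  b5: preds {b3,b4}: {b0,b2,b3} ∩ {b0,b4} = {b0}; idom=b0

idom(b4) = b0

Answer: b0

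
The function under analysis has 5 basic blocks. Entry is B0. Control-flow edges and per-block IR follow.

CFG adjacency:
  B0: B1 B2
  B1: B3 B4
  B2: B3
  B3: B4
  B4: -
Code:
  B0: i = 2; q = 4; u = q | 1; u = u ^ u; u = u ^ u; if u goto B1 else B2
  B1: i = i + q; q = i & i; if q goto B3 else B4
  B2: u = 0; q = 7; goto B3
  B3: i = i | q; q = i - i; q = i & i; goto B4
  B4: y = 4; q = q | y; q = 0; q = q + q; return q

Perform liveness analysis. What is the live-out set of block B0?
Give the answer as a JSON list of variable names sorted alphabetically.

Per-block:
  B0: def={i,q,u} ue=∅
  B1: def={i,q} ue={i,q}
  B2: def={q,u} ue=∅
  B3: def={i,q} ue={i,q}
  B4: def={q,y} ue={q}

Live sets:
  B0 li=∅ lo={i,q}
  B1 li={i,q} lo={i,q}
  B2 li={i} lo={i,q}
  B3 li={i,q} lo={q}
  B4 li={q} lo=∅

live-out(B0) = ["i", "q"]

Answer: ["i", "q"]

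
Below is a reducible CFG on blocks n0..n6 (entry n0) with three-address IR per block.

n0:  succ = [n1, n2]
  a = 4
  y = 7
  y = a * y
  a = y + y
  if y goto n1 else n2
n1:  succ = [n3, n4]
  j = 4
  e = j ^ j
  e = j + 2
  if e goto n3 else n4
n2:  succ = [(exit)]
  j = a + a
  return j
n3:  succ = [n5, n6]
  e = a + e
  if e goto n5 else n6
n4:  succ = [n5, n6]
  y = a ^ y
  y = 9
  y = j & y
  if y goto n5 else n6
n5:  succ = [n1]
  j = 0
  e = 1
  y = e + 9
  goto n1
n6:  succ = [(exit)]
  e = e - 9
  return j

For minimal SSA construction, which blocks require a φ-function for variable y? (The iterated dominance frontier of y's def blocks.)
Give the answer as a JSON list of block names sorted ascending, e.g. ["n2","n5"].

Answer: ["n1", "n5", "n6"]

Working:
idom tree: n1←n0 n2←n0 n3←n1 n4←n1 n5←n1 n6←n1
Dom at joins:
  n1: preds {n0,n5}: {n0} ∩ {n0,n1,n5} = {n0}; idom=n0
  n5: preds {n3,n4}: {n0,n1,n3} ∩ {n0,n1,n4} = {n0,n1}; idom=n1
  n6: preds {n3,n4}: {n0,n1,n3} ∩ {n0,n1,n4} = {n0,n1}; idom=n1

Frontier:
  n1←n0: walk · to n0
  n1←n5: walk n5→n1 to n0
  n5←n3: walk n3 to n1
  n5←n4: walk n4 to n1
  n6←n3: walk n3 to n1
  n6←n4: walk n4 to n1
  DF(n0)=∅
  DF(n1)={n1}
  DF(n2)=∅
  DF(n3)={n5,n6}
  DF(n4)={n5,n6}
  DF(n5)={n1}
  DF(n6)=∅

φ for y: defs {n0,n4,n5}
  DF⁺ = {n1,n5,n6}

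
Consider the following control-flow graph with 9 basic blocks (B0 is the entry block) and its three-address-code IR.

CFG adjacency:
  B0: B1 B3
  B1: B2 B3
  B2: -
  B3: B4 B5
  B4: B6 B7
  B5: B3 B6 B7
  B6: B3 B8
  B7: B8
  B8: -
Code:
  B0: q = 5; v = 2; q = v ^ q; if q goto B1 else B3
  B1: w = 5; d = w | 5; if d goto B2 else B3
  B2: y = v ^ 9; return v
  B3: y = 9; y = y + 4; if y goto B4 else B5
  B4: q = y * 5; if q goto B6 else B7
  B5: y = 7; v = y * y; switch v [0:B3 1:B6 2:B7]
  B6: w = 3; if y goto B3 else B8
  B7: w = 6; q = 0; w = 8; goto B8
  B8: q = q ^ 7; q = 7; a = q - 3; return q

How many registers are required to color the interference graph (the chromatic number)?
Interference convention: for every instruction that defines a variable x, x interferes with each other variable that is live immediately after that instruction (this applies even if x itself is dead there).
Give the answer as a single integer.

def/use:
  B0 def {q,v} use ∅
  B1 def {d,w} use ∅
  B2 def {y} use {v}
  B3 def {y} use ∅
  B4 def {q} use {y}
  B5 def {v,y} use ∅
  B6 def {w} use {y}
  B7 def {q,w} use ∅
  B8 def {a,q} use {q}

Backward fixpoint:
  B0: in=∅ out={q,v}
  B1: in={q,v} out={q,v}
  B2: in={v} out=∅
  B3: in={q} out={q,y}
  B4: in={y} out={q,y}
  B5: in={q} out={q,y}
  B6: in={q,y} out={q}
  B7: in=∅ out={q}
  B8: in={q} out=∅

Conflict graph:
  a↔{q}
  d↔{q,v}
  q↔{a,d,v,w,y}
  v↔{d,q,w,y}
  w↔{q,v,y}
  y↔{q,v,w}

Colouring:
  lower bound: {q,v,w,y} mutually conflict ⇒ χ ≥ 4
  assign a→R1 d→R2 q→R0 v→R1 w→R2 y→R3 — no edge inside a register ⇒ χ ≤ 4
  χ = 4

Answer: 4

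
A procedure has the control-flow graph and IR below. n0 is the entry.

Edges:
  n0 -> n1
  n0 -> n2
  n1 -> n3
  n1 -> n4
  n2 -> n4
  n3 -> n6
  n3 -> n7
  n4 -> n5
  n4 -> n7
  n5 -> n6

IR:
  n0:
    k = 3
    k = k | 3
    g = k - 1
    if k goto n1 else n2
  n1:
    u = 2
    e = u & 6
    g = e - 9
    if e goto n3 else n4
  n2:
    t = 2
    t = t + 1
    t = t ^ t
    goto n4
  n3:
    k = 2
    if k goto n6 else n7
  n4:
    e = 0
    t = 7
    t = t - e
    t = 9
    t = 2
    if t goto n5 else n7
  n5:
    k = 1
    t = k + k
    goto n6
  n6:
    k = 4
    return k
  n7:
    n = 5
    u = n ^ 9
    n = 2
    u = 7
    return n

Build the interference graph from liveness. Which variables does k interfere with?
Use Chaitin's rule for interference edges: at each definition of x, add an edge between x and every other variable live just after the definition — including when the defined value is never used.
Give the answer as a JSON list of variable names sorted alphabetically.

Answer: ["g"]

Working:
Block summaries:
  n0: {g,k} / ∅
  n1: {e,g,u} / ∅
  n2: {t} / ∅
  n3: {k} / ∅
  n4: {e,t} / ∅
  n5: {k,t} / ∅
  n6: {k} / ∅
  n7: {n,u} / ∅

Backward fixpoint:
  n0 li=∅ lo=∅
  n1 li=∅ lo=∅
  n2 li=∅ lo=∅
  n3 li=∅ lo=∅
  n4 li=∅ lo=∅
  n5 li=∅ lo=∅
  n6 li=∅ lo=∅
  n7 li=∅ lo=∅

Interference:
  e — {g,t}
  g — {e,k}
  k — {g}
  n — {u}
  t — {e}
  u — {n}

N(k) = ["g"]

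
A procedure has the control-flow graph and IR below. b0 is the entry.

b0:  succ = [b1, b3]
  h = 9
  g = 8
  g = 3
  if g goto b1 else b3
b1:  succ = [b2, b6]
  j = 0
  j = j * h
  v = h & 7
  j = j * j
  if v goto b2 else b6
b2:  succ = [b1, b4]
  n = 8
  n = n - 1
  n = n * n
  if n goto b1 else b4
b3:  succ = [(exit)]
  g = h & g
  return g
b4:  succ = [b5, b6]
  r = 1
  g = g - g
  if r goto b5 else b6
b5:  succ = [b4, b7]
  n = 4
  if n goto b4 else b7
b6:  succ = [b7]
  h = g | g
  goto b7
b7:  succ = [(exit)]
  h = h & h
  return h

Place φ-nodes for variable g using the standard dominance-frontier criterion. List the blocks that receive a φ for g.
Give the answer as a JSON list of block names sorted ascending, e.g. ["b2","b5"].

idom tree: b1←b0 b2←b1 b3←b0 b4←b2 b5←b4 b6←b1 b7←b1
Join-block Dom:
  b1: preds {b0,b2}: {b0} ∩ {b0,b1,b2} = {b0}; idom=b0
  b4: preds {b2,b5}: {b0,b1,b2} ∩ {b0,b1,b2,b4,b5} = {b0,b1,b2}; idom=b2
  b6: preds {b1,b4}: {b0,b1} ∩ {b0,b1,b2,b4} = {b0,b1}; idom=b1
  b7: preds {b5,b6}: {b0,b1,b2,b4,b5} ∩ {b0,b1,b6} = {b0,b1}; idom=b1

DF walk-up:
  b1←b0: walk · to b0
  b1←b2: walk b2→b1 to b0
  b4←b2: walk · to b2
  b4←b5: walk b5→b4 to b2
  b6←b1: walk · to b1
  b6←b4: walk b4→b2 to b1
  b7←b5: walk b5→b4→b2 to b1
  b7←b6: walk b6 to b1
  b0: DF=∅
  b1: DF={b1}
  b2: DF={b1,b6,b7}
  b3: DF=∅
  b4: DF={b4,b6,b7}
  b5: DF={b4,b7}
  b6: DF={b7}
  b7: DF=∅

φ for g: defs {b0,b3,b4}
  DF⁺ = {b4,b6,b7}

Answer: ["b4", "b6", "b7"]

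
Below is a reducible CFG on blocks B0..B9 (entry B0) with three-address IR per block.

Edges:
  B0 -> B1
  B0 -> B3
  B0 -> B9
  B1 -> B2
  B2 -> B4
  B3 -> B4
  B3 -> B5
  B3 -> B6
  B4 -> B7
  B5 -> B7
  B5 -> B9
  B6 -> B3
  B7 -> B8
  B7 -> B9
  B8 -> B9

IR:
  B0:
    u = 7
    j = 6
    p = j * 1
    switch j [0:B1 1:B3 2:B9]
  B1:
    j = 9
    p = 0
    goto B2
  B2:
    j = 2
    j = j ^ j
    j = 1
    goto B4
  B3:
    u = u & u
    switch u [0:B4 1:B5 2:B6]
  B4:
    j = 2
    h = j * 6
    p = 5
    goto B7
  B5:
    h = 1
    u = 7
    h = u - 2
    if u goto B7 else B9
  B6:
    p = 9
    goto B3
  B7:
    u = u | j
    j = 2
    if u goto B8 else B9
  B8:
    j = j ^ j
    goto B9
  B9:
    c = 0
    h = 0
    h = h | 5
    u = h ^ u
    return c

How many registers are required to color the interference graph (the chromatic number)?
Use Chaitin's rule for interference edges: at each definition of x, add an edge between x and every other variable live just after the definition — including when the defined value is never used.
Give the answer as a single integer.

Answer: 3

Analysis:
Per-block:
  B0: {j,p,u} / ∅
  B1: {j,p} / ∅
  B2: {j} / ∅
  B3: {u} / {u}
  B4: {h,j,p} / ∅
  B5: {h,u} / ∅
  B6: {p} / ∅
  B7: {j,u} / {j,u}
  B8: {j} / {j}
  B9: {c,h,u} / {u}

Backward fixpoint:
  B0: in=∅ out={j,u}
  B1: in={u} out={u}
  B2: in={u} out={u}
  B3: in={j,u} out={j,u}
  B4: in={u} out={j,u}
  B5: in={j} out={j,u}
  B6: in={j,u} out={j,u}
  B7: in={j,u} out={j,u}
  B8: in={j,u} out={u}
  B9: in={u} out=∅

Interference:
  c↔{h,u}
  h↔{c,j,u}
  j↔{h,p,u}
  p↔{j,u}
  u↔{c,h,j,p}

Registers:
  lower bound: {c,h,u} mutually conflict ⇒ χ ≥ 3
  assign c→R2 h→R1 j→R2 p→R1 u→R0 — no edge inside a register ⇒ χ ≤ 3
  χ = 3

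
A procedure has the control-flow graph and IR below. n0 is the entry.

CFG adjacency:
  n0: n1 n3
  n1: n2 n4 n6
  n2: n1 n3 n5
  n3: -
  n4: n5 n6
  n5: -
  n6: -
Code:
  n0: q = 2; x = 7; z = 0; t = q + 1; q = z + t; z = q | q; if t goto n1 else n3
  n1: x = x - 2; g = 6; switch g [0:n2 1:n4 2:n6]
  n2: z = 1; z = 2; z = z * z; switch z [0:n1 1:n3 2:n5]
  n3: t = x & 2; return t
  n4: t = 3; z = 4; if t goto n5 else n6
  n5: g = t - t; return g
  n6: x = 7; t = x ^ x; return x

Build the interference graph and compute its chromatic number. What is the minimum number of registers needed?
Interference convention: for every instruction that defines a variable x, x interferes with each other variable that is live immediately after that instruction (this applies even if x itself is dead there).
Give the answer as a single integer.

Answer: 4

Working:
Block summaries:
  n0: def={q,t,x,z} ue=∅
  n1: def={g,x} ue={x}
  n2: def={z} ue=∅
  n3: def={t} ue={x}
  n4: def={t,z} ue=∅
  n5: def={g} ue={t}
  n6: def={t,x} ue=∅

Backward fixpoint:
  n0 li=∅ lo={t,x}
  n1 li={t,x} lo={t,x}
  n2 li={t,x} lo={t,x}
  n3 li={x} lo=∅
  n4 li=∅ lo={t}
  n5 li={t} lo=∅
  n6 li=∅ lo=∅

Conflict graph:
  g — {t,x}
  q — {t,x,z}
  t — {g,q,x,z}
  x — {g,q,t,z}
  z — {q,t,x}

Registers:
  lower bound: {q,t,x,z} mutually conflict ⇒ χ ≥ 4
  4-colouring: R0={t}  R1={x}  R2={g,q}  R3={z}
  χ = 4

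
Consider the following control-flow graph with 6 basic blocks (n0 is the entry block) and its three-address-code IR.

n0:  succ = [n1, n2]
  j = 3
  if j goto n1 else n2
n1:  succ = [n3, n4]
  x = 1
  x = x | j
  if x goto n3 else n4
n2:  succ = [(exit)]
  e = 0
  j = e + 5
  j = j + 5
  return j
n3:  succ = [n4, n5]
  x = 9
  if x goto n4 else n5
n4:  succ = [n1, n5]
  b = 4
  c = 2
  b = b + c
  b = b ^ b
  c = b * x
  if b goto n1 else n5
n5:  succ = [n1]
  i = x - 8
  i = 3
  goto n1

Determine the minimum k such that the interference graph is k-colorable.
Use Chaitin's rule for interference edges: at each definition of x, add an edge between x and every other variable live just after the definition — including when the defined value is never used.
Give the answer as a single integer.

Per-block:
  n0: def={j} ue=∅
  n1: def={x} ue={j}
  n2: def={e,j} ue=∅
  n3: def={x} ue=∅
  n4: def={b,c} ue={x}
  n5: def={i} ue={x}

Backward fixpoint:
  n0 li=∅ lo={j}
  n1 li={j} lo={j,x}
  n2 li=∅ lo=∅
  n3 li={j} lo={j,x}
  n4 li={j,x} lo={j,x}
  n5 li={j,x} lo={j}

Interfere edges:
  b: {c,j,x}
  c: {b,j,x}
  e: ∅
  i: {j}
  j: {b,c,i,x}
  x: {b,c,j}

Colouring:
  lower bound: {b,c,j,x} mutually conflict ⇒ χ ≥ 4
  assign b→r1 c→r2 e→r0 i→r1 j→r0 x→r3 — no edge inside a register ⇒ χ ≤ 4
  χ = 4

Answer: 4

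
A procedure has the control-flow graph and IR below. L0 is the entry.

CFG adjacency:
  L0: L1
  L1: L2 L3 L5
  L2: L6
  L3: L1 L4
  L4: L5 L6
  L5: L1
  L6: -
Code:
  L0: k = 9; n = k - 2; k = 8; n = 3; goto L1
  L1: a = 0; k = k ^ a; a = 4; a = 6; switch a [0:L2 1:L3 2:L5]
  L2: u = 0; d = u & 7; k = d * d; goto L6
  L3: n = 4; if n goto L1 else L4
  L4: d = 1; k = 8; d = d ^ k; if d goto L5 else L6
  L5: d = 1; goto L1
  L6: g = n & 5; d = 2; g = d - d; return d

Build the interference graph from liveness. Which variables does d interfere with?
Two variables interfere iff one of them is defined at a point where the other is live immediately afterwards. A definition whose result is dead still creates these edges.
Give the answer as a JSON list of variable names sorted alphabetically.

def/use:
  L0: {k,n} / ∅
  L1: {a,k} / {k}
  L2: {d,k,u} / ∅
  L3: {n} / ∅
  L4: {d,k} / ∅
  L5: {d} / ∅
  L6: {d,g} / {n}

Live sets:
  L0: in=∅ out={k,n}
  L1: in={k,n} out={k,n}
  L2: in={n} out={n}
  L3: in={k} out={k,n}
  L4: in={n} out={k,n}
  L5: in={k,n} out={k,n}
  L6: in={n} out=∅

Conflict graph:
  a: {k,n}
  d: {g,k,n}
  g: {d}
  k: {a,d,n}
  n: {a,d,k,u}
  u: {n}

N(d) = ["g", "k", "n"]

Answer: ["g", "k", "n"]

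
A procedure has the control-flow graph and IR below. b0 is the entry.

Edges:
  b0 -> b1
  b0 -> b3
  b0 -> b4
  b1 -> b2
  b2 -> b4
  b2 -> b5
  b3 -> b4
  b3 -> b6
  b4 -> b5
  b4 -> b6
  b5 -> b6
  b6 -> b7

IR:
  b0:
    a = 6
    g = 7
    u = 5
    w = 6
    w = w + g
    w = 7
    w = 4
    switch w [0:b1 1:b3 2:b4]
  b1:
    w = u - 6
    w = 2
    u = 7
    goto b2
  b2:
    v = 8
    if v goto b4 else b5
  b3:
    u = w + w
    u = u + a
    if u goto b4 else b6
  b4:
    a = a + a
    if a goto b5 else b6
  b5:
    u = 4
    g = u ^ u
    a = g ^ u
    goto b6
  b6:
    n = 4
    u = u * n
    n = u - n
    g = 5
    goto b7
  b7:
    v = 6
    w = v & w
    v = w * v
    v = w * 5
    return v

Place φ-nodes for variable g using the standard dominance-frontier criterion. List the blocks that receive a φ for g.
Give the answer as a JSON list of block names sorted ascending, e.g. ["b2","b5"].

Answer: ["b6"]

Working:
idom tree: b1←b0 b2←b1 b3←b0 b4←b0 b5←b0 b6←b0 b7←b6
Dom at joins:
  b4: preds {b0,b2,b3}: {b0} ∩ {b0,b1,b2} ∩ {b0,b3} = {b0}; idom=b0
  b5: preds {b2,b4}: {b0,b1,b2} ∩ {b0,b4} = {b0}; idom=b0
  b6: preds {b3,b4,b5}: {b0,b3} ∩ {b0,b4} ∩ {b0,b5} = {b0}; idom=b0

DF derivation:
  b4←b0: walk · to b0
  b4←b2: walk b2→b1 to b0
  b4←b3: walk b3 to b0
  b5←b2: walk b2→b1 to b0
  b5←b4: walk b4 to b0
  b6←b3: walk b3 to b0
  b6←b4: walk b4 to b0
  b6←b5: walk b5 to b0
  DF(b0)=∅
  DF(b1)={b4,b5}
  DF(b2)={b4,b5}
  DF(b3)={b4,b6}
  DF(b4)={b5,b6}
  DF(b5)={b6}
  DF(b6)=∅
  DF(b7)=∅

φ for g: defs {b0,b5,b6}
  DF⁺ = {b6}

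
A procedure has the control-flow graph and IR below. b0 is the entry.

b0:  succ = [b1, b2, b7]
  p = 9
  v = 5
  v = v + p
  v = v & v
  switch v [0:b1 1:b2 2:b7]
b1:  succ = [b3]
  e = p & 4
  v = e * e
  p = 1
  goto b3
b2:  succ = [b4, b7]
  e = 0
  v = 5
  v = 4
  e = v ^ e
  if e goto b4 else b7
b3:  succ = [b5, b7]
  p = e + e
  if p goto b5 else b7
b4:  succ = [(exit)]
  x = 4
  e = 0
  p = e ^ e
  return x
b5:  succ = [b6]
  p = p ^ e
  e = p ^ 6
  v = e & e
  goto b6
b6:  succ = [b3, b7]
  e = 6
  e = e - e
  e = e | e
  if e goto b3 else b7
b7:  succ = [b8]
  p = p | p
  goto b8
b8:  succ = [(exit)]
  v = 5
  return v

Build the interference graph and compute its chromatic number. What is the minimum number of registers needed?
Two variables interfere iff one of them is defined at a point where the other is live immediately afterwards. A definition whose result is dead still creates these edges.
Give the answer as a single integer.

Block summaries:
  b0: def={p,v} ue=∅
  b1: def={e,p,v} ue={p}
  b2: def={e,v} ue=∅
  b3: def={p} ue={e}
  b4: def={e,p,x} ue=∅
  b5: def={e,p,v} ue={e,p}
  b6: def={e} ue=∅
  b7: def={p} ue={p}
  b8: def={v} ue=∅

Backward fixpoint:
  b0: in=∅ out={p}
  b1: in={p} out={e}
  b2: in={p} out={p}
  b3: in={e} out={e,p}
  b4: in=∅ out=∅
  b5: in={e,p} out={p}
  b6: in={p} out={e,p}
  b7: in={p} out=∅
  b8: in=∅ out=∅

Interference:
  e: {p,v,x}
  p: {e,v,x}
  v: {e,p}
  x: {e,p}

Registers:
  {e,p,v} pairwise interfere (3-clique) ⇒ χ ≥ 3
  assign e→c0 p→c1 v→c2 x→c2 — no edge inside a register ⇒ χ ≤ 3
  χ = 3

Answer: 3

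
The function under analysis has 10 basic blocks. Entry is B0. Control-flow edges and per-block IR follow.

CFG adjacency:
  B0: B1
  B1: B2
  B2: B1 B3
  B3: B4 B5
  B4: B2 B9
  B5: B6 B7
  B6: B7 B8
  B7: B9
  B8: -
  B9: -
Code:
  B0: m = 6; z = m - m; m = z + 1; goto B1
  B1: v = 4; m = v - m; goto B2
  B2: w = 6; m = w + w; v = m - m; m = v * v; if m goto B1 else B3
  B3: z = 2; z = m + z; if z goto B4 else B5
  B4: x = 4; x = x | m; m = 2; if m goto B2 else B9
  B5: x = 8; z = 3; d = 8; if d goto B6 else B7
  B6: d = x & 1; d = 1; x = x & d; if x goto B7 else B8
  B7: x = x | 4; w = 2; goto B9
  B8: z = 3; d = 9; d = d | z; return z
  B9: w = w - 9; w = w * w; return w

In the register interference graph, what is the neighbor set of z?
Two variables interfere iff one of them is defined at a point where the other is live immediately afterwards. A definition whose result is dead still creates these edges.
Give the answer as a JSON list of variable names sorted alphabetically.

def/use:
  B0: {m,z} / ∅
  B1: {m,v} / {m}
  B2: {m,v,w} / ∅
  B3: {z} / {m}
  B4: {m,x} / {m}
  B5: {d,x,z} / ∅
  B6: {d,x} / {x}
  B7: {w,x} / {x}
  B8: {d,z} / ∅
  B9: {w} / {w}

Live sets:
  B0 li=∅ lo={m}
  B1 li={m} lo=∅
  B2 li=∅ lo={m,w}
  B3 li={m,w} lo={m,w}
  B4 li={m,w} lo={w}
  B5 li=∅ lo={x}
  B6 li={x} lo={x}
  B7 li={x} lo={w}
  B8 li=∅ lo=∅
  B9 li={w} lo=∅

Conflict graph:
  d↔{x,z}
  m↔{v,w,x,z}
  v↔{m,w}
  w↔{m,v,x,z}
  x↔{d,m,w,z}
  z↔{d,m,w,x}

N(z) = ["d", "m", "w", "x"]

Answer: ["d", "m", "w", "x"]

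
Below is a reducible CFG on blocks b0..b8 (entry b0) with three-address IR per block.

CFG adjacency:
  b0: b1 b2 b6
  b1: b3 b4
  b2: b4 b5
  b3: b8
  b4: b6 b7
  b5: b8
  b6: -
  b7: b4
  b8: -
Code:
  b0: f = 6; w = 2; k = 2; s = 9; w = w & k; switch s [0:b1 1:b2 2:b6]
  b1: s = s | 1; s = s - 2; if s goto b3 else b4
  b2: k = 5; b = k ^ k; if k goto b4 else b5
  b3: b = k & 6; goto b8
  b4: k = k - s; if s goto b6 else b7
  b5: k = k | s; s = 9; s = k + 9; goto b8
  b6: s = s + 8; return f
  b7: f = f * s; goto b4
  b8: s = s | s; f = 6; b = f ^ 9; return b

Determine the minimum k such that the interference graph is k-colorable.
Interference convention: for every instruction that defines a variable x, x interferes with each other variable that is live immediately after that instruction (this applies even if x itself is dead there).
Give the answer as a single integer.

Block summaries:
  b0: {f,k,s,w} / ∅
  b1: {s} / {s}
  b2: {b,k} / ∅
  b3: {b} / {k}
  b4: {k} / {k,s}
  b5: {k,s} / {k,s}
  b6: {s} / {f,s}
  b7: {f} / {f,s}
  b8: {b,f,s} / {s}

Liveness:
  b0 li=∅ lo={f,k,s}
  b1 li={f,k,s} lo={f,k,s}
  b2 li={f,s} lo={f,k,s}
  b3 li={k,s} lo={s}
  b4 li={f,k,s} lo={f,k,s}
  b5 li={k,s} lo={s}
  b6 li={f,s} lo=∅
  b7 li={f,k,s} lo={f,k,s}
  b8 li={s} lo=∅

Interference:
  b↔{f,k,s}
  f↔{b,k,s,w}
  k↔{b,f,s,w}
  s↔{b,f,k,w}
  w↔{f,k,s}

Chromatic number:
  lower bound: {b,f,k,s} mutually conflict ⇒ χ ≥ 4
  4-colouring: c0={f}  c1={k}  c2={s}  c3={b,w}
  χ = 4

Answer: 4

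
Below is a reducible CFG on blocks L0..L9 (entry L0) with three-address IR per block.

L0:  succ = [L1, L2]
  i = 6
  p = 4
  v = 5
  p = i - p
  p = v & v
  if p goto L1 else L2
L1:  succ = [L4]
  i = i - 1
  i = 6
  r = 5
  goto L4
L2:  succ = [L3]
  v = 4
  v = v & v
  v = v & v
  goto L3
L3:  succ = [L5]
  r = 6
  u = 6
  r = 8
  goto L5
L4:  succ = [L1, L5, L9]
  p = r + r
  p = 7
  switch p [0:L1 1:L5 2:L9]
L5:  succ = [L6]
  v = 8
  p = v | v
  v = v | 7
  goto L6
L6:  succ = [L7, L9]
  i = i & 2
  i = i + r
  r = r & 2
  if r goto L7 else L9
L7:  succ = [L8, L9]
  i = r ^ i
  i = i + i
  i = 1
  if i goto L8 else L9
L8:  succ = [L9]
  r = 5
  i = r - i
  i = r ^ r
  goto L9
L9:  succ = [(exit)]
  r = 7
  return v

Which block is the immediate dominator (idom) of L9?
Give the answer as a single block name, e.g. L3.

idom tree: L1←L0 L2←L0 L3←L2 L4←L1 L5←L0 L6←L5 L7←L6 L8←L7 L9←L0
Dom at joins:
  L1: preds {L0,L4}: {L0} ∩ {L0,L1,L4} = {L0}; idom=L0
  L5: preds {L3,L4}: {L0,L2,L3} ∩ {L0,L1,L4} = {L0}; idom=L0
  L9: preds {L4,L6,L7,L8}: {L0,L1,L4} ∩ {L0,L5,L6} ∩ {L0,L5,L6,L7} ∩ {L0,L5,L6,L7,L8} = {L0}; idom=L0

idom(L9) = L0

Answer: L0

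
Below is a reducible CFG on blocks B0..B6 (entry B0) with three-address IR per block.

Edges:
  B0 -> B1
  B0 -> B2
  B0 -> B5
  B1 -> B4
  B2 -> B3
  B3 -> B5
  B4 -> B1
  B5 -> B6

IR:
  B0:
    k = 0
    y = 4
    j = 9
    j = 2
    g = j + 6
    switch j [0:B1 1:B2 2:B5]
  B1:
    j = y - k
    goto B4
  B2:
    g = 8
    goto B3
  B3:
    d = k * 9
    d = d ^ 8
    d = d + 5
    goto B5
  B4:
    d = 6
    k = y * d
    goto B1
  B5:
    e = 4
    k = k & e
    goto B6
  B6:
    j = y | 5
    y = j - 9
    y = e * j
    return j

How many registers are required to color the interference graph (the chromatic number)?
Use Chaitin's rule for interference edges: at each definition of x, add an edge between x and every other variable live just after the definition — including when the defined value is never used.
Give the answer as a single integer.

Answer: 4

Derivation:
Per-block:
  B0: def={g,j,k,y} ue=∅
  B1: def={j} ue={k,y}
  B2: def={g} ue=∅
  B3: def={d} ue={k}
  B4: def={d,k} ue={y}
  B5: def={e,k} ue={k}
  B6: def={j,y} ue={e,y}

Liveness:
  B0 li=∅ lo={k,y}
  B1 li={k,y} lo={y}
  B2 li={k,y} lo={k,y}
  B3 li={k,y} lo={k,y}
  B4 li={y} lo={k,y}
  B5 li={k,y} lo={e,y}
  B6 li={e,y} lo=∅

Conflict graph:
  d — {k,y}
  e — {j,k,y}
  g — {j,k,y}
  j — {e,g,k,y}
  k — {d,e,g,j,y}
  y — {d,e,g,j,k}

Colouring:
  clique {e,j,k,y} ⇒ need ≥ 4
  assign d→R2 e→R3 g→R3 j→R2 k→R0 y→R1 — no edge inside a register ⇒ χ ≤ 4
  χ = 4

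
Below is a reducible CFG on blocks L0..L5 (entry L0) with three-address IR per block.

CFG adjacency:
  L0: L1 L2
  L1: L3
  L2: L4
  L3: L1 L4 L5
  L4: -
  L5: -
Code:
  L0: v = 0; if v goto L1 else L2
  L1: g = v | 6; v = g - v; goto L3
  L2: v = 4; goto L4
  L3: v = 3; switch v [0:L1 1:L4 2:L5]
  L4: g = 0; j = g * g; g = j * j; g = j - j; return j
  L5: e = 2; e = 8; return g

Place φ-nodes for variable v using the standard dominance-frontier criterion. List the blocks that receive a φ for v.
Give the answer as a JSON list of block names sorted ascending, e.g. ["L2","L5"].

Answer: ["L1", "L4"]

Working:
idom tree: L1←L0 L2←L0 L3←L1 L4←L0 L5←L3
Join-block Dom:
  L1: preds {L0,L3}: {L0} ∩ {L0,L1,L3} = {L0}; idom=L0
  L4: preds {L2,L3}: {L0,L2} ∩ {L0,L1,L3} = {L0}; idom=L0

DF derivation:
  L1←L0: walk · to L0
  L1←L3: walk L3→L1 to L0
  L4←L2: walk L2 to L0
  L4←L3: walk L3→L1 to L0
  DF(L0)=∅
  DF(L1)={L1,L4}
  DF(L2)={L4}
  DF(L3)={L1,L4}
  DF(L4)=∅
  DF(L5)=∅

φ for v: defs {L0,L1,L2,L3}
  DF⁺ = {L1,L4}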